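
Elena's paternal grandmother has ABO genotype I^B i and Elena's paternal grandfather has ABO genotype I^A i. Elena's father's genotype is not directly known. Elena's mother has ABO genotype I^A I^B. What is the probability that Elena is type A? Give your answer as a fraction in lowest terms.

Elena's father's ABO genotype from I^B i × I^A i: 1/4 I^A I^B, 1/4 I^A i, 1/4 I^B i, 1/4 i i.
Crossing each possibility with the mother I^A I^B and summing P(type A): 1/4·1/4 + 1/4·1/2 + 1/4·1/4 + 1/4·1/2 = 3/8.

3/8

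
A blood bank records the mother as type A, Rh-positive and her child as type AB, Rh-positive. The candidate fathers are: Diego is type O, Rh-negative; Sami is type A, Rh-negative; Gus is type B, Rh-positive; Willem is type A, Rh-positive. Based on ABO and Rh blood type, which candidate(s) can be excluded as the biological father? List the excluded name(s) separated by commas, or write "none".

A candidate is excluded only if no genotype consistent with his phenotype could produce a type AB, Rh-positive child with a type A, Rh-positive mother.
Diego (type O, Rh-): no genotype consistent with that phenotype can produce a type-AB Rh+ child with a type-A mother.
Sami (type A, Rh-): no genotype consistent with that phenotype can produce a type-AB Rh+ child with a type-A mother.
Willem (type A, Rh+): no genotype consistent with that phenotype can produce a type-AB Rh+ child with a type-A mother.

Diego, Sami, Willem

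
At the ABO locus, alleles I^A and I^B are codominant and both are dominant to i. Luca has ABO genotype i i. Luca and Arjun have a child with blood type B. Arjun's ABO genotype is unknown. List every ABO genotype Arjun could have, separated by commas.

I^A I^B, I^B I^B, I^B i

For each candidate genotype of Arjun, check whether crossing it with i i can produce every observed child phenotype.
  I^A I^A → possible child types {A} ✗
  I^A I^B → possible child types {A, B} ✓
  I^A i → possible child types {O, A} ✗
  I^B I^B → possible child types {B} ✓
  I^B i → possible child types {O, B} ✓
  i i → possible child types {O} ✗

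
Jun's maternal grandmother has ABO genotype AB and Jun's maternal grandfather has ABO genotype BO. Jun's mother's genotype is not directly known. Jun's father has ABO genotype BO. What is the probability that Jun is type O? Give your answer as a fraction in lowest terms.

1/8

Jun's mother's ABO genotype from AB × BO: 1/4 AB, 1/4 AO, 1/4 BB, 1/4 BO.
Crossing each possibility with the father BO and summing P(type O): 1/4·0 + 1/4·1/4 + 1/4·0 + 1/4·1/4 = 1/8.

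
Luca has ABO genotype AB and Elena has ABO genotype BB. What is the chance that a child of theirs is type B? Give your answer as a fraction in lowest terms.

ABO cross AB × BB → offspring phenotypes: 1/2 B, 1/2 AB.
So P(type B) = 1/2.

1/2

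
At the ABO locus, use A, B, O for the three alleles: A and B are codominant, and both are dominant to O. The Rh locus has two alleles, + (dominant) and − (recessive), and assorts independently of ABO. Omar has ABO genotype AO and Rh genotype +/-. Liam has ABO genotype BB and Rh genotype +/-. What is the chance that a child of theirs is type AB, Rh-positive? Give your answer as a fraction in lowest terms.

3/8

ABO cross AO × BB → offspring phenotypes: 1/2 B, 1/2 AB.
Rh cross +/- × +/- → 3/4 Rh+, 1/4 Rh-.
Independent loci: P(type AB, Rh-positive) = 1/2 × 3/4 = 3/8.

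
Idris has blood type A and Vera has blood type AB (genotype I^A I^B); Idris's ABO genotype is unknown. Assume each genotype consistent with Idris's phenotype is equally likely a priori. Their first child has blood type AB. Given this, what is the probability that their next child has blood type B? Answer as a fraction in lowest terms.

Possible genotypes: Idris ∈ {I^A I^A, I^A i}; Vera ∈ {I^A I^B}.
Weight each parental genotype pair by prior × P(type-AB child):
  I^A I^A × I^A I^B: posterior weight 2/3; P(next child type B) = 0.
  I^A i × I^A I^B: posterior weight 1/3; P(next child type B) = 1/4.
Weighted sum = 1/12.

1/12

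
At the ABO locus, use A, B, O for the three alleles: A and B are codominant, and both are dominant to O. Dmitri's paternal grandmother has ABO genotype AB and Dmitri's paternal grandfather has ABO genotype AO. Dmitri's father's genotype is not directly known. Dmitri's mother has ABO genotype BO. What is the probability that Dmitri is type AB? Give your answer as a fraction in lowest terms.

1/4

Dmitri's father's ABO genotype from AB × AO: 1/4 AA, 1/4 AB, 1/4 AO, 1/4 BO.
Crossing each possibility with the mother BO and summing P(type AB): 1/4·1/2 + 1/4·1/4 + 1/4·1/4 + 1/4·0 = 1/4.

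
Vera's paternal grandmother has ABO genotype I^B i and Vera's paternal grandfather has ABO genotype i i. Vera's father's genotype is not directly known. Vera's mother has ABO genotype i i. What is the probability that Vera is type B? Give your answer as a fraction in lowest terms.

1/4

Vera's father's ABO genotype from I^B i × i i: 1/2 I^B i, 1/2 i i.
Crossing each possibility with the mother i i and summing P(type B): 1/2·1/2 + 1/2·0 = 1/4.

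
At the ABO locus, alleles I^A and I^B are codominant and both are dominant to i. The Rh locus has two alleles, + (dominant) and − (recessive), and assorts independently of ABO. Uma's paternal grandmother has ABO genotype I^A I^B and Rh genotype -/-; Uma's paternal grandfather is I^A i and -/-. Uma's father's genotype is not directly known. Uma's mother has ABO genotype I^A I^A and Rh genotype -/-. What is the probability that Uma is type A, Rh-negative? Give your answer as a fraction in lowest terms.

3/4

Uma's father's ABO genotype from I^A I^B × I^A i: 1/4 I^A I^A, 1/4 I^A I^B, 1/4 I^A i, 1/4 I^B i.
Crossing each possibility with the mother I^A I^A and summing P(type A): 1/4·1 + 1/4·1/2 + 1/4·1 + 1/4·1/2 = 3/4.
Similarly for Rh via the father's Rh distribution: P(Rh-) = 1.
Independent loci: 3/4 × 1 = 3/4.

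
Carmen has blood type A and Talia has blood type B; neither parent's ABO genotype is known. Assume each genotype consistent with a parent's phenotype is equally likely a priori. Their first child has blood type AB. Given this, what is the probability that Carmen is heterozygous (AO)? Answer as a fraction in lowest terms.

Possible genotypes: Carmen ∈ {AA, AO}; Talia ∈ {BB, BO}.
Weight each parental genotype pair by prior × P(type-AB child):
  AA × BB: posterior weight 4/9.
  AA × BO: posterior weight 2/9.
  AO × BB: posterior weight 2/9.
  AO × BO: posterior weight 1/9.
Sum the posterior weight over pairs where Carmen is AO: 1/3.

1/3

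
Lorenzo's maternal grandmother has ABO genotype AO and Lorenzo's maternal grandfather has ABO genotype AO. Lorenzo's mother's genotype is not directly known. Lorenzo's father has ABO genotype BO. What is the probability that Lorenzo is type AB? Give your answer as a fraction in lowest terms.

1/4

Lorenzo's mother's ABO genotype from AO × AO: 1/4 AA, 1/2 AO, 1/4 OO.
Crossing each possibility with the father BO and summing P(type AB): 1/4·1/2 + 1/2·1/4 + 1/4·0 = 1/4.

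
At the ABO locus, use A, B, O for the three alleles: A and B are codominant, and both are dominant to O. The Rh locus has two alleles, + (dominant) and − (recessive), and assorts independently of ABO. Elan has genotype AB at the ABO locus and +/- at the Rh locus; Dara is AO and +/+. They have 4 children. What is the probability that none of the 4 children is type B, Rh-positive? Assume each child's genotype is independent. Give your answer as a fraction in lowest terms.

81/256

ABO cross AB × AO → 1/2 A, 1/4 B, 1/4 AB.
Rh cross +/- × +/+ → 1 Rh+; so P(type B, Rh-positive) = 1/4 × 1 = 1/4 per child.
P(not type B, Rh-positive) = 3/4 for one child; (3/4)^4 = 81/256.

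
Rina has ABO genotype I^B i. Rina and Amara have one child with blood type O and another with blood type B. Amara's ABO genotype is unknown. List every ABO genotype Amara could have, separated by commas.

I^A i, I^B i, i i

For each candidate genotype of Amara, check whether crossing it with I^B i can produce every observed child phenotype.
  I^A I^A → possible child types {A, AB} ✗
  I^A I^B → possible child types {A, B, AB} ✗
  I^A i → possible child types {O, A, B, AB} ✓
  I^B I^B → possible child types {B} ✗
  I^B i → possible child types {O, B} ✓
  i i → possible child types {O, B} ✓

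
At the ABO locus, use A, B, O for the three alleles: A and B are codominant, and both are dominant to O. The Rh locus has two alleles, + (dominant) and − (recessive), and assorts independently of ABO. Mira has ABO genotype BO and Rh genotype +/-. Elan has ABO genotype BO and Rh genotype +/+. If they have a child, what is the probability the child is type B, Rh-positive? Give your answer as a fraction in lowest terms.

3/4

ABO cross BO × BO → offspring phenotypes: 1/4 O, 3/4 B.
Rh cross +/- × +/+ → 1 Rh+.
Independent loci: P(type B, Rh-positive) = 3/4 × 1 = 3/4.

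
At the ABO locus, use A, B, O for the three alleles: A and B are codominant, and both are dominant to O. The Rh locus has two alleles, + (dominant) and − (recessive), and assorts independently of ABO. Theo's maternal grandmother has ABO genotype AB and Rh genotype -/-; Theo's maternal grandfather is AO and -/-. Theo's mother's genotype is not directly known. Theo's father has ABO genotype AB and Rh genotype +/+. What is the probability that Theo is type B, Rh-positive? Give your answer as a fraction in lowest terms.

Theo's mother's ABO genotype from AB × AO: 1/4 AA, 1/4 AB, 1/4 AO, 1/4 BO.
Crossing each possibility with the father AB and summing P(type B): 1/4·0 + 1/4·1/4 + 1/4·1/4 + 1/4·1/2 = 1/4.
Similarly for Rh via the mother's Rh distribution: P(Rh+) = 1.
Independent loci: 1/4 × 1 = 1/4.

1/4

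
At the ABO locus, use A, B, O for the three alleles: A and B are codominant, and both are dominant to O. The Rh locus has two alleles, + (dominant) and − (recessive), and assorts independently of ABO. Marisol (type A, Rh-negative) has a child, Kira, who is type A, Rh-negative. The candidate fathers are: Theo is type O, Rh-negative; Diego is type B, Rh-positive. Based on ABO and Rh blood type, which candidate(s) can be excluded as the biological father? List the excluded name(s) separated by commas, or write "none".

A candidate is excluded only if no genotype consistent with his phenotype could produce a type A, Rh-negative child with a type A, Rh-negative mother.
Every candidate has at least one consistent genotype combination, so none can be excluded.

none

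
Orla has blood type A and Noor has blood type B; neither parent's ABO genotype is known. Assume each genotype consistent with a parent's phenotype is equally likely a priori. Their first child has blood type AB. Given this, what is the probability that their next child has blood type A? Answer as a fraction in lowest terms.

5/36

Possible genotypes: Orla ∈ {I^A I^A, I^A i}; Noor ∈ {I^B I^B, I^B i}.
Weight each parental genotype pair by prior × P(type-AB child):
  I^A I^A × I^B I^B: posterior weight 4/9; P(next child type A) = 0.
  I^A I^A × I^B i: posterior weight 2/9; P(next child type A) = 1/2.
  I^A i × I^B I^B: posterior weight 2/9; P(next child type A) = 0.
  I^A i × I^B i: posterior weight 1/9; P(next child type A) = 1/4.
Weighted sum = 5/36.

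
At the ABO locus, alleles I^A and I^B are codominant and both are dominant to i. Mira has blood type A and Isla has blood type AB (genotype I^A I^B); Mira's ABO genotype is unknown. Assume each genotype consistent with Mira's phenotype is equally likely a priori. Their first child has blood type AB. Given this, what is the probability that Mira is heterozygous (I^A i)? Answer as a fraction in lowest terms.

Possible genotypes: Mira ∈ {I^A I^A, I^A i}; Isla ∈ {I^A I^B}.
Weight each parental genotype pair by prior × P(type-AB child):
  I^A I^A × I^A I^B: posterior weight 2/3.
  I^A i × I^A I^B: posterior weight 1/3.
Sum the posterior weight over pairs where Mira is I^A i: 1/3.

1/3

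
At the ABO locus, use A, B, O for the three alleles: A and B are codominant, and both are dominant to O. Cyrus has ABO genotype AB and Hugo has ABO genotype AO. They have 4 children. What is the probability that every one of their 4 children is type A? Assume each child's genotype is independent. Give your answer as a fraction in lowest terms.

ABO cross AB × AO → 1/2 A, 1/4 B, 1/4 AB.
So P(type A) = 1/2 per child.
All 4 independent: (1/2)^4 = 1/16.

1/16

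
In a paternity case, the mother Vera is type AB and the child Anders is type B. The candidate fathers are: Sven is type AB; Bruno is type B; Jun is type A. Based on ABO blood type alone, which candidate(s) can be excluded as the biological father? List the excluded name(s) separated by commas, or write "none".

A candidate is excluded only if no genotype consistent with his phenotype could produce a type B child with a type AB mother.
Every candidate has at least one consistent genotype combination, so none can be excluded.

none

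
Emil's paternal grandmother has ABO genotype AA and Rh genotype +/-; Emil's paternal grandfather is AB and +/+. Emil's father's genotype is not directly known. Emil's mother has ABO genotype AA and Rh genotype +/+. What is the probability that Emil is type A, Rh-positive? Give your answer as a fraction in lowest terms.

3/4

Emil's father's ABO genotype from AA × AB: 1/2 AA, 1/2 AB.
Crossing each possibility with the mother AA and summing P(type A): 1/2·1 + 1/2·1/2 = 3/4.
Similarly for Rh via the father's Rh distribution: P(Rh+) = 1.
Independent loci: 3/4 × 1 = 3/4.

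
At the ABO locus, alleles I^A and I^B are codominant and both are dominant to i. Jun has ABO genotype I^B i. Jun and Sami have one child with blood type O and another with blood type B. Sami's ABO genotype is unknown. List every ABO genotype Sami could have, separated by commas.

For each candidate genotype of Sami, check whether crossing it with I^B i can produce every observed child phenotype.
  I^A I^A → possible child types {A, AB} ✗
  I^A I^B → possible child types {A, B, AB} ✗
  I^A i → possible child types {O, A, B, AB} ✓
  I^B I^B → possible child types {B} ✗
  I^B i → possible child types {O, B} ✓
  i i → possible child types {O, B} ✓

I^A i, I^B i, i i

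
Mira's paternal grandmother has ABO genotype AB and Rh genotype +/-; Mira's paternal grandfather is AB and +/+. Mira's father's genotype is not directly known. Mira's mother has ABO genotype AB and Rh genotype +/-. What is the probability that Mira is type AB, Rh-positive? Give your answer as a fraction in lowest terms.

Mira's father's ABO genotype from AB × AB: 1/4 AA, 1/2 AB, 1/4 BB.
Crossing each possibility with the mother AB and summing P(type AB): 1/4·1/2 + 1/2·1/2 + 1/4·1/2 = 1/2.
Similarly for Rh via the father's Rh distribution: P(Rh+) = 7/8.
Independent loci: 1/2 × 7/8 = 7/16.

7/16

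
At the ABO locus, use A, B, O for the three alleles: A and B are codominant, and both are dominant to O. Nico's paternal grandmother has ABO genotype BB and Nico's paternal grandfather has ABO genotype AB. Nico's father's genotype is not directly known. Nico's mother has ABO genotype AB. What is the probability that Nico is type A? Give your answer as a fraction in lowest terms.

Nico's father's ABO genotype from BB × AB: 1/2 AB, 1/2 BB.
Crossing each possibility with the mother AB and summing P(type A): 1/2·1/4 + 1/2·0 = 1/8.

1/8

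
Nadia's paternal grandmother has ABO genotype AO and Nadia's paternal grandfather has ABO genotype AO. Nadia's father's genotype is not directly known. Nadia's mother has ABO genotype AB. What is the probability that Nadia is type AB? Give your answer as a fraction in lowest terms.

Nadia's father's ABO genotype from AO × AO: 1/4 AA, 1/2 AO, 1/4 OO.
Crossing each possibility with the mother AB and summing P(type AB): 1/4·1/2 + 1/2·1/4 + 1/4·0 = 1/4.

1/4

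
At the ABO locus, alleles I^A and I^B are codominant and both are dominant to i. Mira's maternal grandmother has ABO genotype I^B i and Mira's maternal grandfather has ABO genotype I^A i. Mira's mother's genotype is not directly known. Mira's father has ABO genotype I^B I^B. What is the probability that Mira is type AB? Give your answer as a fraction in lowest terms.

1/4

Mira's mother's ABO genotype from I^B i × I^A i: 1/4 I^A I^B, 1/4 I^A i, 1/4 I^B i, 1/4 i i.
Crossing each possibility with the father I^B I^B and summing P(type AB): 1/4·1/2 + 1/4·1/2 + 1/4·0 + 1/4·0 = 1/4.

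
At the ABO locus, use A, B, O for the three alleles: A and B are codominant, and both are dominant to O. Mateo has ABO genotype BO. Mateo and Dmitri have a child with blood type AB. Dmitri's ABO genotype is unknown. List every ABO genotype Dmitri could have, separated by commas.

AA, AB, AO

For each candidate genotype of Dmitri, check whether crossing it with BO can produce every observed child phenotype.
  AA → possible child types {A, AB} ✓
  AB → possible child types {A, B, AB} ✓
  AO → possible child types {O, A, B, AB} ✓
  BB → possible child types {B} ✗
  BO → possible child types {O, B} ✗
  OO → possible child types {O, B} ✗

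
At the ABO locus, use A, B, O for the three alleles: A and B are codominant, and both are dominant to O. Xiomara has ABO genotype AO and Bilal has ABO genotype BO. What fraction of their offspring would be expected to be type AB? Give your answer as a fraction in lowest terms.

1/4

ABO cross AO × BO → offspring phenotypes: 1/4 O, 1/4 A, 1/4 B, 1/4 AB.
So P(type AB) = 1/4.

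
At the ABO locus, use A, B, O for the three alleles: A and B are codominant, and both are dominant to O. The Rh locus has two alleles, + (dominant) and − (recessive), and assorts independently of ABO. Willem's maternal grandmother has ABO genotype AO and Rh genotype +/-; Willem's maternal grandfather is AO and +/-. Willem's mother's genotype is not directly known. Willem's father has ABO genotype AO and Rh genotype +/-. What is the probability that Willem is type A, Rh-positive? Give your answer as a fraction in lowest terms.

9/16

Willem's mother's ABO genotype from AO × AO: 1/4 AA, 1/2 AO, 1/4 OO.
Crossing each possibility with the father AO and summing P(type A): 1/4·1 + 1/2·3/4 + 1/4·1/2 = 3/4.
Similarly for Rh via the mother's Rh distribution: P(Rh+) = 3/4.
Independent loci: 3/4 × 3/4 = 9/16.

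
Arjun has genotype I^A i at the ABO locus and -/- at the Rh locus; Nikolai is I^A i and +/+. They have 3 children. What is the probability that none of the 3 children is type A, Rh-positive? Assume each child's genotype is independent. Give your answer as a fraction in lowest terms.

ABO cross I^A i × I^A i → 1/4 O, 3/4 A.
Rh cross -/- × +/+ → 1 Rh+; so P(type A, Rh-positive) = 3/4 × 1 = 3/4 per child.
P(not type A, Rh-positive) = 1/4 for one child; (1/4)^3 = 1/64.

1/64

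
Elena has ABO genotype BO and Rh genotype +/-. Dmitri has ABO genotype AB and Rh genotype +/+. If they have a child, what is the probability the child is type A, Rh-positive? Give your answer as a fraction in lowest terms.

ABO cross BO × AB → offspring phenotypes: 1/4 A, 1/2 B, 1/4 AB.
Rh cross +/- × +/+ → 1 Rh+.
Independent loci: P(type A, Rh-positive) = 1/4 × 1 = 1/4.

1/4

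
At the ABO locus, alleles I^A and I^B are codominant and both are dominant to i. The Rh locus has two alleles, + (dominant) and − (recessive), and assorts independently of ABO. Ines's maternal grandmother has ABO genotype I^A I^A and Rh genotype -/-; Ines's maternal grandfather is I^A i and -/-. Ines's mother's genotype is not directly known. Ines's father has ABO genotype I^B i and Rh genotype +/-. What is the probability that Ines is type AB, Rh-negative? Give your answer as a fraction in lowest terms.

Ines's mother's ABO genotype from I^A I^A × I^A i: 1/2 I^A I^A, 1/2 I^A i.
Crossing each possibility with the father I^B i and summing P(type AB): 1/2·1/2 + 1/2·1/4 = 3/8.
Similarly for Rh via the mother's Rh distribution: P(Rh-) = 1/2.
Independent loci: 3/8 × 1/2 = 3/16.

3/16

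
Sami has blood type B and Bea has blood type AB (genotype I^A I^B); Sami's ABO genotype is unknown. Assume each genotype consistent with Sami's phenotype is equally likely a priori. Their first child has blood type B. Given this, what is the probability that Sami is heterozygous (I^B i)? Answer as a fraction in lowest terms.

1/2

Possible genotypes: Sami ∈ {I^B I^B, I^B i}; Bea ∈ {I^A I^B}.
Weight each parental genotype pair by prior × P(type-B child):
  I^B I^B × I^A I^B: posterior weight 1/2.
  I^B i × I^A I^B: posterior weight 1/2.
Sum the posterior weight over pairs where Sami is I^B i: 1/2.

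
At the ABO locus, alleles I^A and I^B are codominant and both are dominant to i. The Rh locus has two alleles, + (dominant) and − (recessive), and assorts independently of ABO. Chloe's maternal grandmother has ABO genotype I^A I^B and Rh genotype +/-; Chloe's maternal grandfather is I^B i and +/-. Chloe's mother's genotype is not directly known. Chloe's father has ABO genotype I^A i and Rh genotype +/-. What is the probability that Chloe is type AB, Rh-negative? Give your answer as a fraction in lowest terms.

1/16

Chloe's mother's ABO genotype from I^A I^B × I^B i: 1/4 I^A I^B, 1/4 I^A i, 1/4 I^B I^B, 1/4 I^B i.
Crossing each possibility with the father I^A i and summing P(type AB): 1/4·1/4 + 1/4·0 + 1/4·1/2 + 1/4·1/4 = 1/4.
Similarly for Rh via the mother's Rh distribution: P(Rh-) = 1/4.
Independent loci: 1/4 × 1/4 = 1/16.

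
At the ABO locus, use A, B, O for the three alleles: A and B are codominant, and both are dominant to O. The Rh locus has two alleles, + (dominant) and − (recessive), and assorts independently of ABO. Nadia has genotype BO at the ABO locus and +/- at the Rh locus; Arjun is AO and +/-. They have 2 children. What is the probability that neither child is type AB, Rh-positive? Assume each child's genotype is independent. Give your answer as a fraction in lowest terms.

169/256

ABO cross BO × AO → 1/4 O, 1/4 A, 1/4 B, 1/4 AB.
Rh cross +/- × +/- → 3/4 Rh+, 1/4 Rh-; so P(type AB, Rh-positive) = 1/4 × 3/4 = 3/16 per child.
P(not type AB, Rh-positive) = 13/16 for one child; (13/16)^2 = 169/256.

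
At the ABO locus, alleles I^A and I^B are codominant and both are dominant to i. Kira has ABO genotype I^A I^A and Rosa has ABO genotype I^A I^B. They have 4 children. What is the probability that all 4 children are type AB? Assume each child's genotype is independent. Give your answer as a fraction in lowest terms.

ABO cross I^A I^A × I^A I^B → 1/2 A, 1/2 AB.
So P(type AB) = 1/2 per child.
All 4 independent: (1/2)^4 = 1/16.

1/16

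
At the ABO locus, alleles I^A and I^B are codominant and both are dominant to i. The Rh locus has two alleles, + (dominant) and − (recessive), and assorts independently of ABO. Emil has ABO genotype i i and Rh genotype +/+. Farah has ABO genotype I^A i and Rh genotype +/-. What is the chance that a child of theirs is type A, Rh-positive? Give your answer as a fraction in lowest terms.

1/2

ABO cross i i × I^A i → offspring phenotypes: 1/2 O, 1/2 A.
Rh cross +/+ × +/- → 1 Rh+.
Independent loci: P(type A, Rh-positive) = 1/2 × 1 = 1/2.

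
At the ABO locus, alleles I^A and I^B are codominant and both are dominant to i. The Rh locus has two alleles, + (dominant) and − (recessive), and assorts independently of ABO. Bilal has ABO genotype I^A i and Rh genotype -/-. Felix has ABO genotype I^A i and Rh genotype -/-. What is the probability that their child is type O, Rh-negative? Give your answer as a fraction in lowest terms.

1/4

ABO cross I^A i × I^A i → offspring phenotypes: 1/4 O, 3/4 A.
Rh cross -/- × -/- → 1 Rh-.
Independent loci: P(type O, Rh-negative) = 1/4 × 1 = 1/4.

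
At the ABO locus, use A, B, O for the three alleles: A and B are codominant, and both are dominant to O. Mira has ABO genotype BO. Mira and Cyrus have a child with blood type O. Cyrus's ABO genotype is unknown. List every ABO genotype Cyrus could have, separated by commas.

For each candidate genotype of Cyrus, check whether crossing it with BO can produce every observed child phenotype.
  AA → possible child types {A, AB} ✗
  AB → possible child types {A, B, AB} ✗
  AO → possible child types {O, A, B, AB} ✓
  BB → possible child types {B} ✗
  BO → possible child types {O, B} ✓
  OO → possible child types {O, B} ✓

AO, BO, OO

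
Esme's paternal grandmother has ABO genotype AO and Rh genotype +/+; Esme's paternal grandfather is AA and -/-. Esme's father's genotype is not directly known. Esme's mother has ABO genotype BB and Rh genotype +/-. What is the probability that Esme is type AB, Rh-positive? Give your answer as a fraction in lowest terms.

Esme's father's ABO genotype from AO × AA: 1/2 AA, 1/2 AO.
Crossing each possibility with the mother BB and summing P(type AB): 1/2·1 + 1/2·1/2 = 3/4.
Similarly for Rh via the father's Rh distribution: P(Rh+) = 3/4.
Independent loci: 3/4 × 3/4 = 9/16.

9/16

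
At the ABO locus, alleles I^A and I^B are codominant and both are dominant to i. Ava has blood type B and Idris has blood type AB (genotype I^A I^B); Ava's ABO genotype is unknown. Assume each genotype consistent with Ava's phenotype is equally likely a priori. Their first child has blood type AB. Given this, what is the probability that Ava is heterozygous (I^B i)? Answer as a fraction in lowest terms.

1/3

Possible genotypes: Ava ∈ {I^B I^B, I^B i}; Idris ∈ {I^A I^B}.
Weight each parental genotype pair by prior × P(type-AB child):
  I^B I^B × I^A I^B: posterior weight 2/3.
  I^B i × I^A I^B: posterior weight 1/3.
Sum the posterior weight over pairs where Ava is I^B i: 1/3.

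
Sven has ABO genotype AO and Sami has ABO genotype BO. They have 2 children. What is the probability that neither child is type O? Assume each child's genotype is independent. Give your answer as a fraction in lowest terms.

9/16

ABO cross AO × BO → 1/4 O, 1/4 A, 1/4 B, 1/4 AB.
So P(type O) = 1/4 per child.
P(not type O) = 3/4 for one child; (3/4)^2 = 9/16.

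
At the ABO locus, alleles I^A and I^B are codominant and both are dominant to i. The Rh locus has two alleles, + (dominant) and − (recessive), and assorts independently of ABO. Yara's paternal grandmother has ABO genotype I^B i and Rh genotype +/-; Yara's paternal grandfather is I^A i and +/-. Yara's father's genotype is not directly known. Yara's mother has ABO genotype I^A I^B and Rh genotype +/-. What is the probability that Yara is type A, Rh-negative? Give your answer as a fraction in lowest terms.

Yara's father's ABO genotype from I^B i × I^A i: 1/4 I^A I^B, 1/4 I^A i, 1/4 I^B i, 1/4 i i.
Crossing each possibility with the mother I^A I^B and summing P(type A): 1/4·1/4 + 1/4·1/2 + 1/4·1/4 + 1/4·1/2 = 3/8.
Similarly for Rh via the father's Rh distribution: P(Rh-) = 1/4.
Independent loci: 3/8 × 1/4 = 3/32.

3/32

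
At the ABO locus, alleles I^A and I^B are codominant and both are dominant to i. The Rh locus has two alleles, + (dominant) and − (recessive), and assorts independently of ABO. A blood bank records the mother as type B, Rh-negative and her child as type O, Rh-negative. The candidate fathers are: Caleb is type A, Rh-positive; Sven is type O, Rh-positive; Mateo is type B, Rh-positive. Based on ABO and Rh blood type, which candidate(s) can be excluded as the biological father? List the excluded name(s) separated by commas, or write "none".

none

A candidate is excluded only if no genotype consistent with his phenotype could produce a type O, Rh-negative child with a type B, Rh-negative mother.
Every candidate has at least one consistent genotype combination, so none can be excluded.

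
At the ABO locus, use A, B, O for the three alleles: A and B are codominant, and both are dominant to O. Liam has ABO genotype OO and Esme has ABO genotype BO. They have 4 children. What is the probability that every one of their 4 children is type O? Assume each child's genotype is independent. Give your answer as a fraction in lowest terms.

ABO cross OO × BO → 1/2 O, 1/2 B.
So P(type O) = 1/2 per child.
All 4 independent: (1/2)^4 = 1/16.

1/16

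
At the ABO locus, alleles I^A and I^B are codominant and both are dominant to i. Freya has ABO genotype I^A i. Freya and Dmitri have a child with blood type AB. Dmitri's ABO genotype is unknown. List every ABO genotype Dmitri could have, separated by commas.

I^A I^B, I^B I^B, I^B i

For each candidate genotype of Dmitri, check whether crossing it with I^A i can produce every observed child phenotype.
  I^A I^A → possible child types {A} ✗
  I^A I^B → possible child types {A, B, AB} ✓
  I^A i → possible child types {O, A} ✗
  I^B I^B → possible child types {B, AB} ✓
  I^B i → possible child types {O, A, B, AB} ✓
  i i → possible child types {O, A} ✗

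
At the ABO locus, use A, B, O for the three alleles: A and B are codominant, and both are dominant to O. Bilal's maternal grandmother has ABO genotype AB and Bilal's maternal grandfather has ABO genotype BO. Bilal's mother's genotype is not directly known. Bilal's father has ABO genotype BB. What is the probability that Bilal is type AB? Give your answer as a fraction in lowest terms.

1/4

Bilal's mother's ABO genotype from AB × BO: 1/4 AB, 1/4 AO, 1/4 BB, 1/4 BO.
Crossing each possibility with the father BB and summing P(type AB): 1/4·1/2 + 1/4·1/2 + 1/4·0 + 1/4·0 = 1/4.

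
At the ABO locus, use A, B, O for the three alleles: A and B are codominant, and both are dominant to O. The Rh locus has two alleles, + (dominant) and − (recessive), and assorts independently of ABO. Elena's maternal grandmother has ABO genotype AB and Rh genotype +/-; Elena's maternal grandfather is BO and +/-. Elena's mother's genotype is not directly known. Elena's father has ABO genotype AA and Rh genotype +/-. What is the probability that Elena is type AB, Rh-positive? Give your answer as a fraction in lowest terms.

3/8

Elena's mother's ABO genotype from AB × BO: 1/4 AB, 1/4 AO, 1/4 BB, 1/4 BO.
Crossing each possibility with the father AA and summing P(type AB): 1/4·1/2 + 1/4·0 + 1/4·1 + 1/4·1/2 = 1/2.
Similarly for Rh via the mother's Rh distribution: P(Rh+) = 3/4.
Independent loci: 1/2 × 3/4 = 3/8.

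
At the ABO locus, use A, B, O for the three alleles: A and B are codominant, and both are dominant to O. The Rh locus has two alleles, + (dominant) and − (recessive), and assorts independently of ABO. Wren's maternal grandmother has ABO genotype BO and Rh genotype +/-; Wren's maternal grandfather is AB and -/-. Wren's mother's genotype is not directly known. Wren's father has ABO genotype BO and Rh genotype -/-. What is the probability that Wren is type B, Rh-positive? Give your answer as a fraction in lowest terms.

Wren's mother's ABO genotype from BO × AB: 1/4 AB, 1/4 AO, 1/4 BB, 1/4 BO.
Crossing each possibility with the father BO and summing P(type B): 1/4·1/2 + 1/4·1/4 + 1/4·1 + 1/4·3/4 = 5/8.
Similarly for Rh via the mother's Rh distribution: P(Rh+) = 1/4.
Independent loci: 5/8 × 1/4 = 5/32.

5/32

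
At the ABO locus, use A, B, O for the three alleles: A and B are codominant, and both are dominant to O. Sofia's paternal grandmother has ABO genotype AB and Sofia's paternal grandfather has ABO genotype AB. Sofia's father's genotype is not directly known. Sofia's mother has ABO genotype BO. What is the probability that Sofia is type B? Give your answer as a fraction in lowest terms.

Sofia's father's ABO genotype from AB × AB: 1/4 AA, 1/2 AB, 1/4 BB.
Crossing each possibility with the mother BO and summing P(type B): 1/4·0 + 1/2·1/2 + 1/4·1 = 1/2.

1/2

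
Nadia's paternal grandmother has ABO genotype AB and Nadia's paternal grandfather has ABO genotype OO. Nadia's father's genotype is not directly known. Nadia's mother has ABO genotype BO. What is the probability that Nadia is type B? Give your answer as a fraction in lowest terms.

1/2

Nadia's father's ABO genotype from AB × OO: 1/2 AO, 1/2 BO.
Crossing each possibility with the mother BO and summing P(type B): 1/2·1/4 + 1/2·3/4 = 1/2.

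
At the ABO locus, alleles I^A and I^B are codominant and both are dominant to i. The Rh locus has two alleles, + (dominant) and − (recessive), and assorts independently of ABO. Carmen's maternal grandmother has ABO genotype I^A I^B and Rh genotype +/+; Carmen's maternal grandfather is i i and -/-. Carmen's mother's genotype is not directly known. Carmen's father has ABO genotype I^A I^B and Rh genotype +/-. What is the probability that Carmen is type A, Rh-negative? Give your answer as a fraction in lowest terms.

3/32

Carmen's mother's ABO genotype from I^A I^B × i i: 1/2 I^A i, 1/2 I^B i.
Crossing each possibility with the father I^A I^B and summing P(type A): 1/2·1/2 + 1/2·1/4 = 3/8.
Similarly for Rh via the mother's Rh distribution: P(Rh-) = 1/4.
Independent loci: 3/8 × 1/4 = 3/32.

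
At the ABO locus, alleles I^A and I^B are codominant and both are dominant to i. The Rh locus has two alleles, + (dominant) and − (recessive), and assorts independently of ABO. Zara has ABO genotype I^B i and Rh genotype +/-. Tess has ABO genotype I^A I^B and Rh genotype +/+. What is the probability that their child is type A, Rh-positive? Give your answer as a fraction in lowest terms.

1/4

ABO cross I^B i × I^A I^B → offspring phenotypes: 1/4 A, 1/2 B, 1/4 AB.
Rh cross +/- × +/+ → 1 Rh+.
Independent loci: P(type A, Rh-positive) = 1/4 × 1 = 1/4.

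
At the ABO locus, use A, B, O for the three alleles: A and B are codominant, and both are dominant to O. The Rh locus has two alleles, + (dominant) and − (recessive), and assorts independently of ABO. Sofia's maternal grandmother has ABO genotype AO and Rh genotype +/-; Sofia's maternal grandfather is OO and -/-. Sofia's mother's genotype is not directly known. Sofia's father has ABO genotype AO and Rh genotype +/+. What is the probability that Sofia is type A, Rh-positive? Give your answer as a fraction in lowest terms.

Sofia's mother's ABO genotype from AO × OO: 1/2 AO, 1/2 OO.
Crossing each possibility with the father AO and summing P(type A): 1/2·3/4 + 1/2·1/2 = 5/8.
Similarly for Rh via the mother's Rh distribution: P(Rh+) = 1.
Independent loci: 5/8 × 1 = 5/8.

5/8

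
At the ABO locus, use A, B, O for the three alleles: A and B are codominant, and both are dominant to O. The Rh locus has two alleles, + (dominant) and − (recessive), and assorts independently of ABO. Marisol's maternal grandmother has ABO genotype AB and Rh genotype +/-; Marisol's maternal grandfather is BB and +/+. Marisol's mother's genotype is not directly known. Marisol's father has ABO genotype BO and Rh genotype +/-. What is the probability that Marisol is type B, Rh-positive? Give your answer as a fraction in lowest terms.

Marisol's mother's ABO genotype from AB × BB: 1/2 AB, 1/2 BB.
Crossing each possibility with the father BO and summing P(type B): 1/2·1/2 + 1/2·1 = 3/4.
Similarly for Rh via the mother's Rh distribution: P(Rh+) = 7/8.
Independent loci: 3/4 × 7/8 = 21/32.

21/32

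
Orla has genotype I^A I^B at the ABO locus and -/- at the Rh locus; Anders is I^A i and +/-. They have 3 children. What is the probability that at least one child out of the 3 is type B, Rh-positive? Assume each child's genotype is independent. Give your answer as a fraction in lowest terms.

ABO cross I^A I^B × I^A i → 1/2 A, 1/4 B, 1/4 AB.
Rh cross -/- × +/- → 1/2 Rh+, 1/2 Rh-; so P(type B, Rh-positive) = 1/4 × 1/2 = 1/8 per child.
P(none) = (7/8)^3 = 343/512; P(at least one) = 1 − 343/512 = 169/512.

169/512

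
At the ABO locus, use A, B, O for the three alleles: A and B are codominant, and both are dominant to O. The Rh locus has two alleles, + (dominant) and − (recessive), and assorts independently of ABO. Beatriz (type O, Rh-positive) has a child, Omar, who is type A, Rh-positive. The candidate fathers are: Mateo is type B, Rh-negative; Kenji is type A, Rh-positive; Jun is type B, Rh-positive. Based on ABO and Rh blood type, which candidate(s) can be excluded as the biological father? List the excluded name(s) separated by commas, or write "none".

Mateo, Jun

A candidate is excluded only if no genotype consistent with his phenotype could produce a type A, Rh-positive child with a type O, Rh-positive mother.
Mateo (type B, Rh-): no genotype consistent with that phenotype can produce a type-A Rh+ child with a type-O mother.
Jun (type B, Rh+): no genotype consistent with that phenotype can produce a type-A Rh+ child with a type-O mother.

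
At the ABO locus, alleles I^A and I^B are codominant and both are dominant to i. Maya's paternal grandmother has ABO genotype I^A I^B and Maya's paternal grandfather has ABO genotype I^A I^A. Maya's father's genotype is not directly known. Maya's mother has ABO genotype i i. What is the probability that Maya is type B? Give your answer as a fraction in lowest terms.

1/4

Maya's father's ABO genotype from I^A I^B × I^A I^A: 1/2 I^A I^A, 1/2 I^A I^B.
Crossing each possibility with the mother i i and summing P(type B): 1/2·0 + 1/2·1/2 = 1/4.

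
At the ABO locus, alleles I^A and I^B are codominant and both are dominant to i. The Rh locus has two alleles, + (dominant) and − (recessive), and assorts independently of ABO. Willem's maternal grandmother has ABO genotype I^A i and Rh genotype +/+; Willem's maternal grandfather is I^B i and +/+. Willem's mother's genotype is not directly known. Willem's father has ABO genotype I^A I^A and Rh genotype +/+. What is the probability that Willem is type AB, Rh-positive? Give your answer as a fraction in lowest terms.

Willem's mother's ABO genotype from I^A i × I^B i: 1/4 I^A I^B, 1/4 I^A i, 1/4 I^B i, 1/4 i i.
Crossing each possibility with the father I^A I^A and summing P(type AB): 1/4·1/2 + 1/4·0 + 1/4·1/2 + 1/4·0 = 1/4.
Similarly for Rh via the mother's Rh distribution: P(Rh+) = 1.
Independent loci: 1/4 × 1 = 1/4.

1/4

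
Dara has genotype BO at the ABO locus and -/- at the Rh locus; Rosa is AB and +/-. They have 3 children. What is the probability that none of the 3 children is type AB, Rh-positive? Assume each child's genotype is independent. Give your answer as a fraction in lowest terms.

ABO cross BO × AB → 1/4 A, 1/2 B, 1/4 AB.
Rh cross -/- × +/- → 1/2 Rh+, 1/2 Rh-; so P(type AB, Rh-positive) = 1/4 × 1/2 = 1/8 per child.
P(not type AB, Rh-positive) = 7/8 for one child; (7/8)^3 = 343/512.

343/512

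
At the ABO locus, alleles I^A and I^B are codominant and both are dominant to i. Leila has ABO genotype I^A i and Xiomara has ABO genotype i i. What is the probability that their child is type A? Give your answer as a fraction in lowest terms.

ABO cross I^A i × i i → offspring phenotypes: 1/2 O, 1/2 A.
So P(type A) = 1/2.

1/2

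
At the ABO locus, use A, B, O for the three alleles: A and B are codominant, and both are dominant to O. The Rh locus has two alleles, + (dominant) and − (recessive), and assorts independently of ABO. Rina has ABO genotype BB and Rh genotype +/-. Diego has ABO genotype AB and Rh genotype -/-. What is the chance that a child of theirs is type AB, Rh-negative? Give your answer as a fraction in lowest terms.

ABO cross BB × AB → offspring phenotypes: 1/2 B, 1/2 AB.
Rh cross +/- × -/- → 1/2 Rh+, 1/2 Rh-.
Independent loci: P(type AB, Rh-negative) = 1/2 × 1/2 = 1/4.

1/4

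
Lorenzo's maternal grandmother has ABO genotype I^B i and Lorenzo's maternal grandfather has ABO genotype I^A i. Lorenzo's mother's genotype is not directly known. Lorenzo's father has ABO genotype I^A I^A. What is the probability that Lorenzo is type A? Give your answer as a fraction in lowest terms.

Lorenzo's mother's ABO genotype from I^B i × I^A i: 1/4 I^A I^B, 1/4 I^A i, 1/4 I^B i, 1/4 i i.
Crossing each possibility with the father I^A I^A and summing P(type A): 1/4·1/2 + 1/4·1 + 1/4·1/2 + 1/4·1 = 3/4.

3/4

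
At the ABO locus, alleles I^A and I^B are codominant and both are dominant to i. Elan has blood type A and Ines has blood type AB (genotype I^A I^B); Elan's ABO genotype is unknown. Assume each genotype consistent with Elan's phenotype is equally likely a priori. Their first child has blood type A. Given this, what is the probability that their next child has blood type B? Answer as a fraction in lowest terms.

Possible genotypes: Elan ∈ {I^A I^A, I^A i}; Ines ∈ {I^A I^B}.
Weight each parental genotype pair by prior × P(type-A child):
  I^A I^A × I^A I^B: posterior weight 1/2; P(next child type B) = 0.
  I^A i × I^A I^B: posterior weight 1/2; P(next child type B) = 1/4.
Weighted sum = 1/8.

1/8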